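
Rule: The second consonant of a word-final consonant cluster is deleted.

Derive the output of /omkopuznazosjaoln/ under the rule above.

/n/ is the second consonant of a word-final cluster /ln/, so it deletes.
The other instances of /m/, /k/, /p/, /z/, /n/, /s/, /j/, /l/ do not occur in the required environment and remain unchanged.
Surface form: [omkopuznazosjaol].

omkopuznazosjaol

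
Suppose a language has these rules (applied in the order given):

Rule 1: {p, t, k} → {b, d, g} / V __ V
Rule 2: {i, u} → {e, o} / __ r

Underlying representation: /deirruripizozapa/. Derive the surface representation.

deerroribizozaba

Rule 1 (intervocalic voicing): /p/ is a voiceless stop between vowels /i/ and /i/, so it voices to [b]. /p/ is a voiceless stop between vowels /a/ and /a/, so it voices to [b]. /deirruripizozapa/ → deirruribizozaba.
Rule 2 (pre-rhotic lowering): /i/ is a high vowel immediately before /r/, so it lowers to [e]. /u/ is a high vowel immediately before /r/, so it lowers to [o]. /deirruribizozaba/ → deerroribizozaba.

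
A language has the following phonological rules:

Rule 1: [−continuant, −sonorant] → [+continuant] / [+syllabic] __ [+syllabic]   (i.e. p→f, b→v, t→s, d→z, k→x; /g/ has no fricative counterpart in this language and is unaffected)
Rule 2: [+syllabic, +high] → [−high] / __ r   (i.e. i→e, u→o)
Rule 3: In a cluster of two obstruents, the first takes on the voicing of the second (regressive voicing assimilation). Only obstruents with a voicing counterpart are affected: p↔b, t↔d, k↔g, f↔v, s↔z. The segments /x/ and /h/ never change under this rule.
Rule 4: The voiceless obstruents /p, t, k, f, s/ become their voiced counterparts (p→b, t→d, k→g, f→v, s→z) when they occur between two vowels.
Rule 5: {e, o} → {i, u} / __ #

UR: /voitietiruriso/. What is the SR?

Rule 1 (intervocalic spirantization): /t/ is a stop between vowels /i/ and /i/, so it spirantizes to the fricative [s]. /t/ is a stop between vowels /e/ and /i/, so it spirantizes to the fricative [s]. /voitietiruriso/ → voisiesiruriso.
Rule 2 (pre-rhotic lowering): /i/ is a high vowel immediately before /r/, so it lowers to [e]. /u/ is a high vowel immediately before /r/, so it lowers to [o]. /voisiesiruriso/ → voisieseroriso.
Rule 3 (regressive voicing assimilation): no segment meets the environment; /voisieseroriso/ is unchanged.
Rule 4 (intervocalic voicing): /s/ is a voiceless obstruent between vowels /i/ and /i/, so it voices to [z]. /s/ is a voiceless obstruent between vowels /e/ and /e/, so it voices to [z]. /s/ is a voiceless obstruent between vowels /i/ and /o/, so it voices to [z]. /voisieseroriso/ → voiziezerorizo.
Rule 5 (final vowel raising): /o/ is a mid vowel in word-final position, so it raises to [u]. /voiziezerorizo/ → voiziezerorizu.

voiziezerorizu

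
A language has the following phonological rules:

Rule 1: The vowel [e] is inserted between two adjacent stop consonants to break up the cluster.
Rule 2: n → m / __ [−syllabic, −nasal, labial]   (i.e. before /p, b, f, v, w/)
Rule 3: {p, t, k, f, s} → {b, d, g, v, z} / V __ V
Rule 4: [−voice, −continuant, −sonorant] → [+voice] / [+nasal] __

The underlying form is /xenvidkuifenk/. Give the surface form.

xemvideguiveng

Rule 1 (stop-cluster e-epenthesis): /d/ and /k/ form a stop–stop cluster, so [e] is inserted between them. /xenvidkuifenk/ → xenvidekuifenk.
Rule 2 (nasal place assimilation): /n/ precedes the labial consonant /v/, so it assimilates in place to [m]. /xenvidekuifenk/ → xemvidekuifenk.
Rule 3 (intervocalic voicing): /k/ is a voiceless obstruent between vowels /e/ and /u/, so it voices to [g]. /f/ is a voiceless obstruent between vowels /i/ and /e/, so it voices to [v]. /xemvidekuifenk/ → xemvideguivenk.
Rule 4 (post-nasal voicing): /k/ is a voiceless stop immediately after the nasal /n/, so it voices to [g]. /xemvideguivenk/ → xemvideguiveng.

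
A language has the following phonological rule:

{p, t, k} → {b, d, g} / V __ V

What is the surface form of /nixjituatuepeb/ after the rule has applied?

nixjiduaduebeb

/t/ is a voiceless stop between vowels /i/ and /u/, so it voices to [d].
/t/ is a voiceless stop between vowels /a/ and /u/, so it voices to [d].
/p/ is a voiceless stop between vowels /e/ and /e/, so it voices to [b].
Surface form: [nixjiduaduebeb].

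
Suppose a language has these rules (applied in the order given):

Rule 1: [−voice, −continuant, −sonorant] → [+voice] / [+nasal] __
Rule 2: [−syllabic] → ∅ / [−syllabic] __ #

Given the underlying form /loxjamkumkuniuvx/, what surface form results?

loxjamgumguniuv

Rule 1 (post-nasal voicing): /k/ is a voiceless stop immediately after the nasal /m/, so it voices to [g]. /k/ is a voiceless stop immediately after the nasal /m/, so it voices to [g]. /loxjamkumkuniuvx/ → loxjamgumguniuvx.
Rule 2 (final cluster simplification): /x/ is the second consonant of a word-final cluster /vx/, so it deletes. /loxjamgumguniuvx/ → loxjamgumguniuv.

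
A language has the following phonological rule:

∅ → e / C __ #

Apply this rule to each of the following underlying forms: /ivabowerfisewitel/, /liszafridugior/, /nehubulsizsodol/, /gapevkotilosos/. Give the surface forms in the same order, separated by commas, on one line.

/ivabowerfisewitel/: the form ends in the consonant /l/, so [e] is inserted word-finally. → [ivabowerfisewitele].
/liszafridugior/: the form ends in the consonant /r/, so [e] is inserted word-finally. → [liszafridugiore].
/nehubulsizsodol/: the form ends in the consonant /l/, so [e] is inserted word-finally. → [nehubulsizsodole].
/gapevkotilosos/: the form ends in the consonant /s/, so [e] is inserted word-finally. → [gapevkotilosose].

ivabowerfisewitele, liszafridugiore, nehubulsizsodole, gapevkotilosose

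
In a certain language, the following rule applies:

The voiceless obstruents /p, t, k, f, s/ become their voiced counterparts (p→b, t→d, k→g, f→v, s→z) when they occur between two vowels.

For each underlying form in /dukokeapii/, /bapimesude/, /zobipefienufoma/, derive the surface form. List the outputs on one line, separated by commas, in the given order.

dugogeabii, babimezude, zobibevienuvoma

/dukokeapii/: /k/ is a voiceless obstruent between vowels /u/ and /o/, so it voices to [g]. /k/ is a voiceless obstruent between vowels /o/ and /e/, so it voices to [g]. /p/ is a voiceless obstruent between vowels /a/ and /i/, so it voices to [b]. → [dugogeabii].
/bapimesude/: /p/ is a voiceless obstruent between vowels /a/ and /i/, so it voices to [b]. /s/ is a voiceless obstruent between vowels /e/ and /u/, so it voices to [z]. → [babimezude].
/zobipefienufoma/: /p/ is a voiceless obstruent between vowels /i/ and /e/, so it voices to [b]. /f/ is a voiceless obstruent between vowels /e/ and /i/, so it voices to [v]. /f/ is a voiceless obstruent between vowels /u/ and /o/, so it voices to [v]. → [zobibevienuvoma].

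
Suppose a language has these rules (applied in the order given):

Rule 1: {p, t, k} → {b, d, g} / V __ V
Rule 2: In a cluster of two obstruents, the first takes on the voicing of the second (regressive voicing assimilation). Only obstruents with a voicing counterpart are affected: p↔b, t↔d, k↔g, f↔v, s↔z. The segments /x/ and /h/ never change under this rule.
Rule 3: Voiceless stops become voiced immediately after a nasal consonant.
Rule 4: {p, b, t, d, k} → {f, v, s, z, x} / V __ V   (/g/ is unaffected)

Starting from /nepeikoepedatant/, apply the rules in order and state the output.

Rule 1 (intervocalic voicing): /p/ is a voiceless stop between vowels /e/ and /e/, so it voices to [b]. /k/ is a voiceless stop between vowels /i/ and /o/, so it voices to [g]. /p/ is a voiceless stop between vowels /e/ and /e/, so it voices to [b]. /t/ is a voiceless stop between vowels /a/ and /a/, so it voices to [d]. /nepeikoepedatant/ → nebeigoebedadant.
Rule 2 (regressive voicing assimilation): no segment meets the environment; /nebeigoebedadant/ is unchanged.
Rule 3 (post-nasal voicing): /t/ is a voiceless stop immediately after the nasal /n/, so it voices to [d]. /nebeigoebedadant/ → nebeigoebedadand.
Rule 4 (intervocalic spirantization): /b/ is a stop between vowels /e/ and /e/, so it spirantizes to the fricative [v]. /b/ is a stop between vowels /e/ and /e/, so it spirantizes to the fricative [v]. /d/ is a stop between vowels /e/ and /a/, so it spirantizes to the fricative [z]. /d/ is a stop between vowels /a/ and /a/, so it spirantizes to the fricative [z]. /nebeigoebedadand/ → neveigoevezazand.

neveigoevezazand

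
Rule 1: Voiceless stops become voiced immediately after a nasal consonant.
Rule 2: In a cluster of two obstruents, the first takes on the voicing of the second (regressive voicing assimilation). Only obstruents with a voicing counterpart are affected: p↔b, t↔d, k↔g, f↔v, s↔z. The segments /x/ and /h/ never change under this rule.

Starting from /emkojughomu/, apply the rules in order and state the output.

emgojukhomu

Rule 1 (post-nasal voicing): /k/ is a voiceless stop immediately after the nasal /m/, so it voices to [g]. /emkojughomu/ → emgojughomu.
Rule 2 (regressive voicing assimilation): /g/ precedes the voiceless obstruent /h/, so it devoices to [k] by assimilation. /emgojughomu/ → emgojukhomu.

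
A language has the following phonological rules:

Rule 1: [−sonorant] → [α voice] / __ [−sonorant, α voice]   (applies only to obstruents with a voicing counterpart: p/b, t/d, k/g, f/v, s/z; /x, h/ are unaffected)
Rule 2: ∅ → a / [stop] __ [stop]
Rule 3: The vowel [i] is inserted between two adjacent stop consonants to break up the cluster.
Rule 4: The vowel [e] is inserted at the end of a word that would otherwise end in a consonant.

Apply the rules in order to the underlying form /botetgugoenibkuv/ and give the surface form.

Rule 1 (regressive voicing assimilation): /t/ precedes the voiced obstruent /g/, so it voices to [d] by assimilation. /b/ precedes the voiceless obstruent /k/, so it devoices to [p] by assimilation. /botetgugoenibkuv/ → botedgugoenipkuv.
Rule 2 (stop-cluster a-epenthesis): /d/ and /g/ form a stop–stop cluster, so [a] is inserted between them. /p/ and /k/ form a stop–stop cluster, so [a] is inserted between them. /botedgugoenipkuv/ → botedagugoenipakuv.
Rule 3 (stop-cluster i-epenthesis): no segment meets the environment; /botedagugoenipakuv/ is unchanged.
Rule 4 (final e-epenthesis): the form ends in the consonant /v/, so [e] is inserted word-finally. /botedagugoenipakuv/ → botedagugoenipakuve.

botedagugoenipakuve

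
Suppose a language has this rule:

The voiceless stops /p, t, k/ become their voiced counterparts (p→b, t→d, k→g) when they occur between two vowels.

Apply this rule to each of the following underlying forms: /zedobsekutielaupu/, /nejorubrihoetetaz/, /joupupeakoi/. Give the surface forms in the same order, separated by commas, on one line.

/zedobsekutielaupu/: /k/ is a voiceless stop between vowels /e/ and /u/, so it voices to [g]. /t/ is a voiceless stop between vowels /u/ and /i/, so it voices to [d]. /p/ is a voiceless stop between vowels /u/ and /u/, so it voices to [b]. → [zedobsegudielaubu].
/nejorubrihoetetaz/: /t/ is a voiceless stop between vowels /e/ and /e/, so it voices to [d]. /t/ is a voiceless stop between vowels /e/ and /a/, so it voices to [d]. → [nejorubrihoededaz].
/joupupeakoi/: /p/ is a voiceless stop between vowels /u/ and /u/, so it voices to [b]. /p/ is a voiceless stop between vowels /u/ and /e/, so it voices to [b]. /k/ is a voiceless stop between vowels /a/ and /o/, so it voices to [g]. → [joububeagoi].

zedobsegudielaubu, nejorubrihoededaz, joububeagoi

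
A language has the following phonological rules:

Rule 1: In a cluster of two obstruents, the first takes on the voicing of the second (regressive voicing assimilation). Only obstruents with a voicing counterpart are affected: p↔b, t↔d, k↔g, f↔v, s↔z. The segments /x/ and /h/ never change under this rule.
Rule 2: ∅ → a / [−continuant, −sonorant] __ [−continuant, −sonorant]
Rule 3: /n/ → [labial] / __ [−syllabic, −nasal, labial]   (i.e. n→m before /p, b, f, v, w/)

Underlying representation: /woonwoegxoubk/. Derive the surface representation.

woomwoekxoupak

Rule 1 (regressive voicing assimilation): /g/ precedes the voiceless obstruent /x/, so it devoices to [k] by assimilation. /b/ precedes the voiceless obstruent /k/, so it devoices to [p] by assimilation. /woonwoegxoubk/ → woonwoekxoupk.
Rule 2 (stop-cluster a-epenthesis): /p/ and /k/ form a stop–stop cluster, so [a] is inserted between them. /woonwoekxoupk/ → woonwoekxoupak.
Rule 3 (nasal place assimilation): /n/ precedes the labial consonant /w/, so it assimilates in place to [m]. /woonwoekxoupak/ → woomwoekxoupak.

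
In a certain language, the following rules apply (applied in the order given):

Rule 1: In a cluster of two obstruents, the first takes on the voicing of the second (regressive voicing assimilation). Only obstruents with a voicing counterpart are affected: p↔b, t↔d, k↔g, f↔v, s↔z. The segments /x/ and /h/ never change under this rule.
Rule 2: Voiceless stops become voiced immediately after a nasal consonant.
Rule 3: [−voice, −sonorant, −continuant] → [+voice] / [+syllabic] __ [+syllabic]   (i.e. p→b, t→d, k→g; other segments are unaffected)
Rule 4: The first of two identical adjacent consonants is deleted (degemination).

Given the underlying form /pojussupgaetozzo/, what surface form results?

pojusubgaedozo

Rule 1 (regressive voicing assimilation): /p/ precedes the voiced obstruent /g/, so it voices to [b] by assimilation. /pojussupgaetozzo/ → pojussubgaetozzo.
Rule 2 (post-nasal voicing): no segment meets the environment; /pojussubgaetozzo/ is unchanged.
Rule 3 (intervocalic voicing): /t/ is a voiceless stop between vowels /e/ and /o/, so it voices to [d]. /pojussubgaetozzo/ → pojussubgaedozzo.
Rule 4 (degemination): /ss/ is a geminate; the first /s/ deletes. /zz/ is a geminate; the first /z/ deletes. /pojussubgaedozzo/ → pojusubgaedozo.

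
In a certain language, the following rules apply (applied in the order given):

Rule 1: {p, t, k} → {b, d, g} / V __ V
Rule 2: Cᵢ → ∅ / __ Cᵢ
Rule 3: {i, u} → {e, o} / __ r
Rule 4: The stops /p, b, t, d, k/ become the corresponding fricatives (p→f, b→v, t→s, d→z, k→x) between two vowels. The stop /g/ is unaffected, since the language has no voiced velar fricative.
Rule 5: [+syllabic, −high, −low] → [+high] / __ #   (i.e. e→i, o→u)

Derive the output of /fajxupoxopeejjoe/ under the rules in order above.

fajxuvoxoveejoi

Rule 1 (intervocalic voicing): /p/ is a voiceless stop between vowels /u/ and /o/, so it voices to [b]. /p/ is a voiceless stop between vowels /o/ and /e/, so it voices to [b]. /fajxupoxopeejjoe/ → fajxuboxobeejjoe.
Rule 2 (degemination): /jj/ is a geminate; the first /j/ deletes. /fajxuboxobeejjoe/ → fajxuboxobeejoe.
Rule 3 (pre-rhotic lowering): no segment meets the environment; /fajxuboxobeejoe/ is unchanged.
Rule 4 (intervocalic spirantization): /b/ is a stop between vowels /u/ and /o/, so it spirantizes to the fricative [v]. /b/ is a stop between vowels /o/ and /e/, so it spirantizes to the fricative [v]. /fajxuboxobeejoe/ → fajxuvoxoveejoe.
Rule 5 (final vowel raising): /e/ is a mid vowel in word-final position, so it raises to [i]. /fajxuvoxoveejoe/ → fajxuvoxoveejoi.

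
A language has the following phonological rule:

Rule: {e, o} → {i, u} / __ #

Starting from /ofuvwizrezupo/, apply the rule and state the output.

ofuvwizrezupu

Scanning /ofuvwizrezupo/: /o/ at position 1 is not in the conditioning environment; /e/ at position 9 is not in the conditioning environment; /o/ is a mid vowel in word-final position, so it raises to [u].
Result: [ofuvwizrezupu].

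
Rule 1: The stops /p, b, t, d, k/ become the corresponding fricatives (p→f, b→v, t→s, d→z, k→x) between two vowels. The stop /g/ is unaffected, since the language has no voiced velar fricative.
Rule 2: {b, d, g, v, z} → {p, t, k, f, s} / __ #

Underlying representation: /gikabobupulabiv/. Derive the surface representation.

Rule 1 (intervocalic spirantization): /k/ is a stop between vowels /i/ and /a/, so it spirantizes to the fricative [x]. /b/ is a stop between vowels /a/ and /o/, so it spirantizes to the fricative [v]. /b/ is a stop between vowels /o/ and /u/, so it spirantizes to the fricative [v]. /p/ is a stop between vowels /u/ and /u/, so it spirantizes to the fricative [f]. /b/ is a stop between vowels /a/ and /i/, so it spirantizes to the fricative [v]. /gikabobupulabiv/ → gixavovufulaviv.
Rule 2 (final devoicing): /v/ is a voiced obstruent in word-final position, so it devoices to [f]. /gixavovufulaviv/ → gixavovufulavif.

gixavovufulavif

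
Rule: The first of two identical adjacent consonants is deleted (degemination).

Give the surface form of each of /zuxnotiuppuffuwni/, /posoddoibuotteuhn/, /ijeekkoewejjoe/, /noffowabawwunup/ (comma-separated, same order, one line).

zuxnotiupufuwni, posodoibuoteuhn, ijeekoewejoe, nofowabawunup

/zuxnotiuppuffuwni/: /pp/ is a geminate; the first /p/ deletes. /ff/ is a geminate; the first /f/ deletes. → [zuxnotiupufuwni].
/posoddoibuotteuhn/: /dd/ is a geminate; the first /d/ deletes. /tt/ is a geminate; the first /t/ deletes. → [posodoibuoteuhn].
/ijeekkoewejjoe/: /kk/ is a geminate; the first /k/ deletes. /jj/ is a geminate; the first /j/ deletes. → [ijeekoewejoe].
/noffowabawwunup/: /ff/ is a geminate; the first /f/ deletes. /ww/ is a geminate; the first /w/ deletes. → [nofowabawunup].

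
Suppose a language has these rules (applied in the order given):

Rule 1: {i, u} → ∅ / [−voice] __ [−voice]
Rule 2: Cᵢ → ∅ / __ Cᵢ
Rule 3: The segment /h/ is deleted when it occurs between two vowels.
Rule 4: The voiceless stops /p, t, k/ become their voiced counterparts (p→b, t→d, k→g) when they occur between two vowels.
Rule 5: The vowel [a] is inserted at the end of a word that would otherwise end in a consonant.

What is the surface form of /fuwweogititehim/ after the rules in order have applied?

Rule 1 (high vowel syncope): /i/ is a high vowel flanked by voiceless consonants /t/ and /t/, so it deletes. /fuwweogititehim/ → fuwweogittehim.
Rule 2 (degemination): /ww/ is a geminate; the first /w/ deletes. /tt/ is a geminate; the first /t/ deletes. /fuwweogittehim/ → fuweogitehim.
Rule 3 (intervocalic h-deletion): /h/ occurs between vowels /e/ and /i/, so it deletes. /fuweogitehim/ → fuweogiteim.
Rule 4 (intervocalic voicing): /t/ is a voiceless stop between vowels /i/ and /e/, so it voices to [d]. /fuweogiteim/ → fuweogideim.
Rule 5 (final a-epenthesis): the form ends in the consonant /m/, so [a] is inserted word-finally. /fuweogideim/ → fuweogideima.

fuweogideima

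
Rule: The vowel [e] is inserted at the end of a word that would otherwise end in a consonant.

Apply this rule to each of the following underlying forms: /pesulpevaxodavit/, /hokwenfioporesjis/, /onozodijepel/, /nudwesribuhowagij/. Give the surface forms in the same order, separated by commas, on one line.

/pesulpevaxodavit/: the form ends in the consonant /t/, so [e] is inserted word-finally. → [pesulpevaxodavite].
/hokwenfioporesjis/: the form ends in the consonant /s/, so [e] is inserted word-finally. → [hokwenfioporesjise].
/onozodijepel/: the form ends in the consonant /l/, so [e] is inserted word-finally. → [onozodijepele].
/nudwesribuhowagij/: the form ends in the consonant /j/, so [e] is inserted word-finally. → [nudwesribuhowagije].

pesulpevaxodavite, hokwenfioporesjise, onozodijepele, nudwesribuhowagije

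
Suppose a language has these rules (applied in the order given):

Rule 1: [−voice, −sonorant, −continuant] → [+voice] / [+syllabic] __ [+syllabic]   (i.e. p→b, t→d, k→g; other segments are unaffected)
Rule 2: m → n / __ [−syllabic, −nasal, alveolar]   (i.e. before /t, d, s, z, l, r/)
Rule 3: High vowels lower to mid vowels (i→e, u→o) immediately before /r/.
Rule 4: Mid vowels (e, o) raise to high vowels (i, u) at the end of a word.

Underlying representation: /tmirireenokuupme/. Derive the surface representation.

Rule 1 (intervocalic voicing): /k/ is a voiceless stop between vowels /o/ and /u/, so it voices to [g]. /tmirireenokuupme/ → tmirireenoguupme.
Rule 2 (nasal place assimilation): no segment meets the environment; /tmirireenoguupme/ is unchanged.
Rule 3 (pre-rhotic lowering): /i/ is a high vowel immediately before /r/, so it lowers to [e]. /i/ is a high vowel immediately before /r/, so it lowers to [e]. /tmirireenoguupme/ → tmerereenoguupme.
Rule 4 (final vowel raising): /e/ is a mid vowel in word-final position, so it raises to [i]. /tmerereenoguupme/ → tmerereenoguupmi.

tmerereenoguupmi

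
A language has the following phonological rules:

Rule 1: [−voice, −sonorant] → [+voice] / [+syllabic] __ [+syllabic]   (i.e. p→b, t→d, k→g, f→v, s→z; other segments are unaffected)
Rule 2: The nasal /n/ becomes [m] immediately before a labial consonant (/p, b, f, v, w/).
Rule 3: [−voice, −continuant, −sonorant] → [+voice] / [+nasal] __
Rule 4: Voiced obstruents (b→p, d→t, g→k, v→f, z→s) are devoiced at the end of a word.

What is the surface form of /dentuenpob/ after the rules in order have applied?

Rule 1 (intervocalic voicing): no segment meets the environment; /dentuenpob/ is unchanged.
Rule 2 (nasal place assimilation): /n/ precedes the labial consonant /p/, so it assimilates in place to [m]. /dentuenpob/ → dentuempob.
Rule 3 (post-nasal voicing): /t/ is a voiceless stop immediately after the nasal /n/, so it voices to [d]. /p/ is a voiceless stop immediately after the nasal /m/, so it voices to [b]. /dentuempob/ → denduembob.
Rule 4 (final devoicing): /b/ is a voiced obstruent in word-final position, so it devoices to [p]. /denduembob/ → denduembop.

denduembop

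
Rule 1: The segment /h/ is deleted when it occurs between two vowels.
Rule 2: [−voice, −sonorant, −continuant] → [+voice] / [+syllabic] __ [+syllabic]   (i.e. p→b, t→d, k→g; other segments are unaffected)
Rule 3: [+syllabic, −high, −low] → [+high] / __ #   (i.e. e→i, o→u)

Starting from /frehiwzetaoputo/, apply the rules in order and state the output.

freiwzedaobudu

Rule 1 (intervocalic h-deletion): /h/ occurs between vowels /e/ and /i/, so it deletes. /frehiwzetaoputo/ → freiwzetaoputo.
Rule 2 (intervocalic voicing): /t/ is a voiceless stop between vowels /e/ and /a/, so it voices to [d]. /p/ is a voiceless stop between vowels /o/ and /u/, so it voices to [b]. /t/ is a voiceless stop between vowels /u/ and /o/, so it voices to [d]. /freiwzetaoputo/ → freiwzedaobudo.
Rule 3 (final vowel raising): /o/ is a mid vowel in word-final position, so it raises to [u]. /freiwzedaobudo/ → freiwzedaobudu.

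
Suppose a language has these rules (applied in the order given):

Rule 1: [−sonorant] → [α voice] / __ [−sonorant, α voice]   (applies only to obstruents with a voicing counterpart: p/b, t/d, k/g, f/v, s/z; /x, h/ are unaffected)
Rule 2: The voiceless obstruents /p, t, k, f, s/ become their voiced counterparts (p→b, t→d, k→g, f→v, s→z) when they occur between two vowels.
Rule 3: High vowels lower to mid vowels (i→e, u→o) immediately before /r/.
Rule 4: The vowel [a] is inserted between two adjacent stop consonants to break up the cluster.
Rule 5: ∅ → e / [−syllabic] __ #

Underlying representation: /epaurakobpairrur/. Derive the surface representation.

ebaoragopapaerrore

Rule 1 (regressive voicing assimilation): /b/ precedes the voiceless obstruent /p/, so it devoices to [p] by assimilation. /epaurakobpairrur/ → epaurakoppairrur.
Rule 2 (intervocalic voicing): /p/ is a voiceless obstruent between vowels /e/ and /a/, so it voices to [b]. /k/ is a voiceless obstruent between vowels /a/ and /o/, so it voices to [g]. /epaurakoppairrur/ → ebauragoppairrur.
Rule 3 (pre-rhotic lowering): /u/ is a high vowel immediately before /r/, so it lowers to [o]. /i/ is a high vowel immediately before /r/, so it lowers to [e]. /u/ is a high vowel immediately before /r/, so it lowers to [o]. /ebauragoppairrur/ → ebaoragoppaerror.
Rule 4 (stop-cluster a-epenthesis): /p/ and /p/ form a stop–stop cluster, so [a] is inserted between them. /ebaoragoppaerror/ → ebaoragopapaerror.
Rule 5 (final e-epenthesis): the form ends in the consonant /r/, so [e] is inserted word-finally. /ebaoragopapaerror/ → ebaoragopapaerrore.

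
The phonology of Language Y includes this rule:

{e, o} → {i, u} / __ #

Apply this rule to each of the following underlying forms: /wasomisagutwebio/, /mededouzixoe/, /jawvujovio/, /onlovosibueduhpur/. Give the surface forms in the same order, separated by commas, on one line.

wasomisagutwebiu, mededouzixoi, jawvujoviu, onlovosibueduhpur

/wasomisagutwebio/: /o/ is a mid vowel in word-final position, so it raises to [u]. → [wasomisagutwebiu].
/mededouzixoe/: /e/ is a mid vowel in word-final position, so it raises to [i]. → [mededouzixoi].
/jawvujovio/: /o/ is a mid vowel in word-final position, so it raises to [u]. → [jawvujoviu].
/onlovosibueduhpur/: the rule's environment is not met; surfaces unchanged as [onlovosibueduhpur].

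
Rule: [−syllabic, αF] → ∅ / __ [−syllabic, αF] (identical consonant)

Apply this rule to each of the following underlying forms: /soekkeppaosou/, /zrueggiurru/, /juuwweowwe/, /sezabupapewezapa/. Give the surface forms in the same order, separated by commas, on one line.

/soekkeppaosou/: /kk/ is a geminate; the first /k/ deletes. /pp/ is a geminate; the first /p/ deletes. → [soekepaosou].
/zrueggiurru/: /gg/ is a geminate; the first /g/ deletes. /rr/ is a geminate; the first /r/ deletes. → [zruegiuru].
/juuwweowwe/: /ww/ is a geminate; the first /w/ deletes. /ww/ is a geminate; the first /w/ deletes. → [juuweowe].
/sezabupapewezapa/: the rule's environment is not met; surfaces unchanged as [sezabupapewezapa].

soekepaosou, zruegiuru, juuweowe, sezabupapewezapa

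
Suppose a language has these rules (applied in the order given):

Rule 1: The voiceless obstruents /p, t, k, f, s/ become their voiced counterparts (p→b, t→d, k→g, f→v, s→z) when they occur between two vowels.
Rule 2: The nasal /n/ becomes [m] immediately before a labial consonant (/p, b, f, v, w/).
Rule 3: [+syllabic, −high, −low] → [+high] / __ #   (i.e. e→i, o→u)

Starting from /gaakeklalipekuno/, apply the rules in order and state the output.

Rule 1 (intervocalic voicing): /k/ is a voiceless obstruent between vowels /a/ and /e/, so it voices to [g]. /p/ is a voiceless obstruent between vowels /i/ and /e/, so it voices to [b]. /k/ is a voiceless obstruent between vowels /e/ and /u/, so it voices to [g]. /gaakeklalipekuno/ → gaageklalibeguno.
Rule 2 (nasal place assimilation): no segment meets the environment; /gaageklalibeguno/ is unchanged.
Rule 3 (final vowel raising): /o/ is a mid vowel in word-final position, so it raises to [u]. /gaageklalibeguno/ → gaageklalibegunu.

gaageklalibegunu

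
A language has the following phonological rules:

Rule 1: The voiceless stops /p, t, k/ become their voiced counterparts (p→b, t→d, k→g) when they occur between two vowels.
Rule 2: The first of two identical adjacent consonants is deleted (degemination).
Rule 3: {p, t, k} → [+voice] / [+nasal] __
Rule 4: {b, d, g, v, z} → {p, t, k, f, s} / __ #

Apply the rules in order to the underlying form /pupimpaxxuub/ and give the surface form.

Rule 1 (intervocalic voicing): /p/ is a voiceless stop between vowels /u/ and /i/, so it voices to [b]. /pupimpaxxuub/ → pubimpaxxuub.
Rule 2 (degemination): /xx/ is a geminate; the first /x/ deletes. /pubimpaxxuub/ → pubimpaxuub.
Rule 3 (post-nasal voicing): /p/ is a voiceless stop immediately after the nasal /m/, so it voices to [b]. /pubimpaxuub/ → pubimbaxuub.
Rule 4 (final devoicing): /b/ is a voiced obstruent in word-final position, so it devoices to [p]. /pubimbaxuub/ → pubimbaxuup.

pubimbaxuup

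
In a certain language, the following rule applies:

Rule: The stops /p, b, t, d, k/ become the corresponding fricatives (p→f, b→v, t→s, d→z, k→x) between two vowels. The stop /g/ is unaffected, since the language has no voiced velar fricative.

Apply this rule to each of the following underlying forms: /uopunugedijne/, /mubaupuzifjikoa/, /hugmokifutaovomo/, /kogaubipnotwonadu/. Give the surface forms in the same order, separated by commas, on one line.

uofunugezijne, muvaufuzifjixoa, hugmoxifusaovomo, kogauvipnotwonazu

/uopunugedijne/: /p/ is a stop between vowels /o/ and /u/, so it spirantizes to the fricative [f]. /d/ is a stop between vowels /e/ and /i/, so it spirantizes to the fricative [z]. → [uofunugezijne].
/mubaupuzifjikoa/: /b/ is a stop between vowels /u/ and /a/, so it spirantizes to the fricative [v]. /p/ is a stop between vowels /u/ and /u/, so it spirantizes to the fricative [f]. /k/ is a stop between vowels /i/ and /o/, so it spirantizes to the fricative [x]. → [muvaufuzifjixoa].
/hugmokifutaovomo/: /k/ is a stop between vowels /o/ and /i/, so it spirantizes to the fricative [x]. /t/ is a stop between vowels /u/ and /a/, so it spirantizes to the fricative [s]. → [hugmoxifusaovomo].
/kogaubipnotwonadu/: /b/ is a stop between vowels /u/ and /i/, so it spirantizes to the fricative [v]. /d/ is a stop between vowels /a/ and /u/, so it spirantizes to the fricative [z]. → [kogauvipnotwonazu].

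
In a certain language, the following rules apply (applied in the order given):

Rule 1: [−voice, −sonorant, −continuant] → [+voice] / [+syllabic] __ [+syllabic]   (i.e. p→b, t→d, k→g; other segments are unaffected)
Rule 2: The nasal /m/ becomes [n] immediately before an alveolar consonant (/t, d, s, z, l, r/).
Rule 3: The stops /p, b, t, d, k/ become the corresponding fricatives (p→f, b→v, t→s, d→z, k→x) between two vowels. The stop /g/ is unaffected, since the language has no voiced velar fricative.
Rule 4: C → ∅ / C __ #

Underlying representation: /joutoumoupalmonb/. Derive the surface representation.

Rule 1 (intervocalic voicing): /t/ is a voiceless stop between vowels /u/ and /o/, so it voices to [d]. /p/ is a voiceless stop between vowels /u/ and /a/, so it voices to [b]. /joutoumoupalmonb/ → joudoumoubalmonb.
Rule 2 (nasal place assimilation): no segment meets the environment; /joudoumoubalmonb/ is unchanged.
Rule 3 (intervocalic spirantization): /d/ is a stop between vowels /u/ and /o/, so it spirantizes to the fricative [z]. /b/ is a stop between vowels /u/ and /a/, so it spirantizes to the fricative [v]. /joudoumoubalmonb/ → jouzoumouvalmonb.
Rule 4 (final cluster simplification): /b/ is the second consonant of a word-final cluster /nb/, so it deletes. /jouzoumouvalmonb/ → jouzoumouvalmon.

jouzoumouvalmon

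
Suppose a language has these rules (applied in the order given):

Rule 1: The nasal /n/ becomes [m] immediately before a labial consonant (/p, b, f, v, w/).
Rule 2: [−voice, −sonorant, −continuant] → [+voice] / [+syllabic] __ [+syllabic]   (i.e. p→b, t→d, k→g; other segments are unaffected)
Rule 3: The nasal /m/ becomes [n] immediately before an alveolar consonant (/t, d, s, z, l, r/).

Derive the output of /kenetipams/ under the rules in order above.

kenedibans

Rule 1 (nasal place assimilation): no segment meets the environment; /kenetipams/ is unchanged.
Rule 2 (intervocalic voicing): /t/ is a voiceless stop between vowels /e/ and /i/, so it voices to [d]. /p/ is a voiceless stop between vowels /i/ and /a/, so it voices to [b]. /kenetipams/ → kenedibams.
Rule 3 (nasal place assimilation): /m/ precedes the alveolar consonant /s/, so it assimilates in place to [n]. /kenedibams/ → kenedibans.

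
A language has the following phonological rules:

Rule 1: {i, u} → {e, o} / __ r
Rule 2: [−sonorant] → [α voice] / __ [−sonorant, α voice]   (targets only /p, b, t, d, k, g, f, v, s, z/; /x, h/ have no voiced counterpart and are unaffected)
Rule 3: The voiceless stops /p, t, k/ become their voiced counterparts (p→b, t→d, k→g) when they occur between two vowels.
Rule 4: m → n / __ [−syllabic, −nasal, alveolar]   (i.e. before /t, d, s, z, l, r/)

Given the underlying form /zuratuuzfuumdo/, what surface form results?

Rule 1 (pre-rhotic lowering): /u/ is a high vowel immediately before /r/, so it lowers to [o]. /zuratuuzfuumdo/ → zoratuuzfuumdo.
Rule 2 (regressive voicing assimilation): /z/ precedes the voiceless obstruent /f/, so it devoices to [s] by assimilation. /zoratuuzfuumdo/ → zoratuusfuumdo.
Rule 3 (intervocalic voicing): /t/ is a voiceless stop between vowels /a/ and /u/, so it voices to [d]. /zoratuusfuumdo/ → zoraduusfuumdo.
Rule 4 (nasal place assimilation): /m/ precedes the alveolar consonant /d/, so it assimilates in place to [n]. /zoraduusfuumdo/ → zoraduusfuundo.

zoraduusfuundo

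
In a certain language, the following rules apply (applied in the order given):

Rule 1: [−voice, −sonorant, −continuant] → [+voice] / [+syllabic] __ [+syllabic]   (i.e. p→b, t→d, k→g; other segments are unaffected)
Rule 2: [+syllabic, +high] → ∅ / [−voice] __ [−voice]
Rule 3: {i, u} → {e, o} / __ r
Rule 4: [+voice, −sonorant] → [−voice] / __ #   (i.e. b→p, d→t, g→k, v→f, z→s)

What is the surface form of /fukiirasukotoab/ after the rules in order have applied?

fugierasugodoap

Rule 1 (intervocalic voicing): /k/ is a voiceless stop between vowels /u/ and /i/, so it voices to [g]. /k/ is a voiceless stop between vowels /u/ and /o/, so it voices to [g]. /t/ is a voiceless stop between vowels /o/ and /o/, so it voices to [d]. /fukiirasukotoab/ → fugiirasugodoab.
Rule 2 (high vowel syncope): no segment meets the environment; /fugiirasugodoab/ is unchanged.
Rule 3 (pre-rhotic lowering): /i/ is a high vowel immediately before /r/, so it lowers to [e]. /fugiirasugodoab/ → fugierasugodoab.
Rule 4 (final devoicing): /b/ is a voiced obstruent in word-final position, so it devoices to [p]. /fugierasugodoab/ → fugierasugodoap.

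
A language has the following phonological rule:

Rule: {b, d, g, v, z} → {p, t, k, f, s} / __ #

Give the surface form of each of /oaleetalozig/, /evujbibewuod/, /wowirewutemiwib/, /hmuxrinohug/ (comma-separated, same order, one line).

oaleetalozik, evujbibewuot, wowirewutemiwip, hmuxrinohuk

/oaleetalozig/: /g/ is a voiced obstruent in word-final position, so it devoices to [k]. → [oaleetalozik].
/evujbibewuod/: /d/ is a voiced obstruent in word-final position, so it devoices to [t]. → [evujbibewuot].
/wowirewutemiwib/: /b/ is a voiced obstruent in word-final position, so it devoices to [p]. → [wowirewutemiwip].
/hmuxrinohug/: /g/ is a voiced obstruent in word-final position, so it devoices to [k]. → [hmuxrinohuk].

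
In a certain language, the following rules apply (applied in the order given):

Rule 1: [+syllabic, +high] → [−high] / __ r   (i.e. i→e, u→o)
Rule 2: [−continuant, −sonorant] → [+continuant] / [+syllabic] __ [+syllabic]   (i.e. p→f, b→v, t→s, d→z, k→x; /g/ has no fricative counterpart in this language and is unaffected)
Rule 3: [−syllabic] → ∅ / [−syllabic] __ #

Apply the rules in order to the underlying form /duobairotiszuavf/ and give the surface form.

duovaerosiszuav

Rule 1 (pre-rhotic lowering): /i/ is a high vowel immediately before /r/, so it lowers to [e]. /duobairotiszuavf/ → duobaerotiszuavf.
Rule 2 (intervocalic spirantization): /b/ is a stop between vowels /o/ and /a/, so it spirantizes to the fricative [v]. /t/ is a stop between vowels /o/ and /i/, so it spirantizes to the fricative [s]. /duobaerotiszuavf/ → duovaerosiszuavf.
Rule 3 (final cluster simplification): /f/ is the second consonant of a word-final cluster /vf/, so it deletes. /duovaerosiszuavf/ → duovaerosiszuav.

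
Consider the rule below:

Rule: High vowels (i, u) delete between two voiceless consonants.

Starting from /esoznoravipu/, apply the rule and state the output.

No segment of /esoznoravipu/ meets the structural description of the rule, so the form surfaces unchanged.

esoznoravipu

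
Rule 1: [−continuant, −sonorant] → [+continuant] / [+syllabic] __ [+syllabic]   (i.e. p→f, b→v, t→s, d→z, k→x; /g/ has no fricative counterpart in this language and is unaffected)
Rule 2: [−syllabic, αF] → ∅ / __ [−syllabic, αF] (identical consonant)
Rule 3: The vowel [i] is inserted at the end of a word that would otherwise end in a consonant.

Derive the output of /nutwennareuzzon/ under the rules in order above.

Rule 1 (intervocalic spirantization): no segment meets the environment; /nutwennareuzzon/ is unchanged.
Rule 2 (degemination): /nn/ is a geminate; the first /n/ deletes. /zz/ is a geminate; the first /z/ deletes. /nutwennareuzzon/ → nutwenareuzon.
Rule 3 (final i-epenthesis): the form ends in the consonant /n/, so [i] is inserted word-finally. /nutwenareuzon/ → nutwenareuzoni.

nutwenareuzoni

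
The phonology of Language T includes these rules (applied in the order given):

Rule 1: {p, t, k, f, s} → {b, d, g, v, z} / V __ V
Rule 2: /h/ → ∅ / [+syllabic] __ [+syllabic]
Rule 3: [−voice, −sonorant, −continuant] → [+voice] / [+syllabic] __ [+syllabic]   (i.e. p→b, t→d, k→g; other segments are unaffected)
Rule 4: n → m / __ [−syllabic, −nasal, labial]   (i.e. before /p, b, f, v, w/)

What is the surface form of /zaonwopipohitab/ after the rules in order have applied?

zaomwobiboidab

Rule 1 (intervocalic voicing): /p/ is a voiceless obstruent between vowels /o/ and /i/, so it voices to [b]. /p/ is a voiceless obstruent between vowels /i/ and /o/, so it voices to [b]. /t/ is a voiceless obstruent between vowels /i/ and /a/, so it voices to [d]. /zaonwopipohitab/ → zaonwobibohidab.
Rule 2 (intervocalic h-deletion): /h/ occurs between vowels /o/ and /i/, so it deletes. /zaonwobibohidab/ → zaonwobiboidab.
Rule 3 (intervocalic voicing): no segment meets the environment; /zaonwobiboidab/ is unchanged.
Rule 4 (nasal place assimilation): /n/ precedes the labial consonant /w/, so it assimilates in place to [m]. /zaonwobiboidab/ → zaomwobiboidab.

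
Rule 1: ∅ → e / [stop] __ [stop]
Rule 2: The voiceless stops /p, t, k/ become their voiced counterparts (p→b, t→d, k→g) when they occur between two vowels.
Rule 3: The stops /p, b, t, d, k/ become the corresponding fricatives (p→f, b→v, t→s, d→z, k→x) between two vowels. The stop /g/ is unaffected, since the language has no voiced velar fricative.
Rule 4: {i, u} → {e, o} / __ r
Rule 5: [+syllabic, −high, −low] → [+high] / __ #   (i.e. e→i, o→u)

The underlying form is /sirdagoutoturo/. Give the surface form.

Rule 1 (stop-cluster e-epenthesis): no segment meets the environment; /sirdagoutoturo/ is unchanged.
Rule 2 (intervocalic voicing): /t/ is a voiceless stop between vowels /u/ and /o/, so it voices to [d]. /t/ is a voiceless stop between vowels /o/ and /u/, so it voices to [d]. /sirdagoutoturo/ → sirdagoudoduro.
Rule 3 (intervocalic spirantization): /d/ is a stop between vowels /u/ and /o/, so it spirantizes to the fricative [z]. /d/ is a stop between vowels /o/ and /u/, so it spirantizes to the fricative [z]. /sirdagoudoduro/ → sirdagouzozuro.
Rule 4 (pre-rhotic lowering): /i/ is a high vowel immediately before /r/, so it lowers to [e]. /u/ is a high vowel immediately before /r/, so it lowers to [o]. /sirdagouzozuro/ → serdagouzozoro.
Rule 5 (final vowel raising): /o/ is a mid vowel in word-final position, so it raises to [u]. /serdagouzozoro/ → serdagouzozoru.

serdagouzozoru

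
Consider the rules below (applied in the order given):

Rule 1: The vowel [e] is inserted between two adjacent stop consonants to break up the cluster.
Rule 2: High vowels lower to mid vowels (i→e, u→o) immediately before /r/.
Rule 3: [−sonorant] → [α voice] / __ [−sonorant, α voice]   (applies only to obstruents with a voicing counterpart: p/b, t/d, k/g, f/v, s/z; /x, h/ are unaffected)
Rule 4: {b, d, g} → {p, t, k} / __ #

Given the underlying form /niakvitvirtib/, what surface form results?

Rule 1 (stop-cluster e-epenthesis): no segment meets the environment; /niakvitvirtib/ is unchanged.
Rule 2 (pre-rhotic lowering): /i/ is a high vowel immediately before /r/, so it lowers to [e]. /niakvitvirtib/ → niakvitvertib.
Rule 3 (regressive voicing assimilation): /k/ precedes the voiced obstruent /v/, so it voices to [g] by assimilation. /t/ precedes the voiced obstruent /v/, so it voices to [d] by assimilation. /niakvitvertib/ → niagvidvertib.
Rule 4 (final devoicing): /b/ is a voiced stop in word-final position, so it devoices to [p]. /niagvidvertib/ → niagvidvertip.

niagvidvertip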